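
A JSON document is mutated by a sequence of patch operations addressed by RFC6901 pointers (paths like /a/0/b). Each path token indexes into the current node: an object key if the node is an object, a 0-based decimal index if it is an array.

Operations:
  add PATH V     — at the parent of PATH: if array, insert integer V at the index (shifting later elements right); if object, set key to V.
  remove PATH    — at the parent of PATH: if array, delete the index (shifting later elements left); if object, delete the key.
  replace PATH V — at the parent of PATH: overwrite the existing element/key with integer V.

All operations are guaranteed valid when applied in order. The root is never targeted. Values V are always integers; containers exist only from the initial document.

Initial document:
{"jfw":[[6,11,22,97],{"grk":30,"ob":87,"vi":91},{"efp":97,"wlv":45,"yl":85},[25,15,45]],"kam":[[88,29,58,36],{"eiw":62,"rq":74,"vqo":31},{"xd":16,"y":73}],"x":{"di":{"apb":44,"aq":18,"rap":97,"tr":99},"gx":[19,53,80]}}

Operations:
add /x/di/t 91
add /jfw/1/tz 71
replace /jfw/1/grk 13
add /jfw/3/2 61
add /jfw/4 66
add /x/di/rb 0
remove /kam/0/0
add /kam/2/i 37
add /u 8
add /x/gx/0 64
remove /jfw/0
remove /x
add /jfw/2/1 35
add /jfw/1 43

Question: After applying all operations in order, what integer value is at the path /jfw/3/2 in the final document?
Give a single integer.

Answer: 15

Derivation:
After op 1 (add /x/di/t 91): {"jfw":[[6,11,22,97],{"grk":30,"ob":87,"vi":91},{"efp":97,"wlv":45,"yl":85},[25,15,45]],"kam":[[88,29,58,36],{"eiw":62,"rq":74,"vqo":31},{"xd":16,"y":73}],"x":{"di":{"apb":44,"aq":18,"rap":97,"t":91,"tr":99},"gx":[19,53,80]}}
After op 2 (add /jfw/1/tz 71): {"jfw":[[6,11,22,97],{"grk":30,"ob":87,"tz":71,"vi":91},{"efp":97,"wlv":45,"yl":85},[25,15,45]],"kam":[[88,29,58,36],{"eiw":62,"rq":74,"vqo":31},{"xd":16,"y":73}],"x":{"di":{"apb":44,"aq":18,"rap":97,"t":91,"tr":99},"gx":[19,53,80]}}
After op 3 (replace /jfw/1/grk 13): {"jfw":[[6,11,22,97],{"grk":13,"ob":87,"tz":71,"vi":91},{"efp":97,"wlv":45,"yl":85},[25,15,45]],"kam":[[88,29,58,36],{"eiw":62,"rq":74,"vqo":31},{"xd":16,"y":73}],"x":{"di":{"apb":44,"aq":18,"rap":97,"t":91,"tr":99},"gx":[19,53,80]}}
After op 4 (add /jfw/3/2 61): {"jfw":[[6,11,22,97],{"grk":13,"ob":87,"tz":71,"vi":91},{"efp":97,"wlv":45,"yl":85},[25,15,61,45]],"kam":[[88,29,58,36],{"eiw":62,"rq":74,"vqo":31},{"xd":16,"y":73}],"x":{"di":{"apb":44,"aq":18,"rap":97,"t":91,"tr":99},"gx":[19,53,80]}}
After op 5 (add /jfw/4 66): {"jfw":[[6,11,22,97],{"grk":13,"ob":87,"tz":71,"vi":91},{"efp":97,"wlv":45,"yl":85},[25,15,61,45],66],"kam":[[88,29,58,36],{"eiw":62,"rq":74,"vqo":31},{"xd":16,"y":73}],"x":{"di":{"apb":44,"aq":18,"rap":97,"t":91,"tr":99},"gx":[19,53,80]}}
After op 6 (add /x/di/rb 0): {"jfw":[[6,11,22,97],{"grk":13,"ob":87,"tz":71,"vi":91},{"efp":97,"wlv":45,"yl":85},[25,15,61,45],66],"kam":[[88,29,58,36],{"eiw":62,"rq":74,"vqo":31},{"xd":16,"y":73}],"x":{"di":{"apb":44,"aq":18,"rap":97,"rb":0,"t":91,"tr":99},"gx":[19,53,80]}}
After op 7 (remove /kam/0/0): {"jfw":[[6,11,22,97],{"grk":13,"ob":87,"tz":71,"vi":91},{"efp":97,"wlv":45,"yl":85},[25,15,61,45],66],"kam":[[29,58,36],{"eiw":62,"rq":74,"vqo":31},{"xd":16,"y":73}],"x":{"di":{"apb":44,"aq":18,"rap":97,"rb":0,"t":91,"tr":99},"gx":[19,53,80]}}
After op 8 (add /kam/2/i 37): {"jfw":[[6,11,22,97],{"grk":13,"ob":87,"tz":71,"vi":91},{"efp":97,"wlv":45,"yl":85},[25,15,61,45],66],"kam":[[29,58,36],{"eiw":62,"rq":74,"vqo":31},{"i":37,"xd":16,"y":73}],"x":{"di":{"apb":44,"aq":18,"rap":97,"rb":0,"t":91,"tr":99},"gx":[19,53,80]}}
After op 9 (add /u 8): {"jfw":[[6,11,22,97],{"grk":13,"ob":87,"tz":71,"vi":91},{"efp":97,"wlv":45,"yl":85},[25,15,61,45],66],"kam":[[29,58,36],{"eiw":62,"rq":74,"vqo":31},{"i":37,"xd":16,"y":73}],"u":8,"x":{"di":{"apb":44,"aq":18,"rap":97,"rb":0,"t":91,"tr":99},"gx":[19,53,80]}}
After op 10 (add /x/gx/0 64): {"jfw":[[6,11,22,97],{"grk":13,"ob":87,"tz":71,"vi":91},{"efp":97,"wlv":45,"yl":85},[25,15,61,45],66],"kam":[[29,58,36],{"eiw":62,"rq":74,"vqo":31},{"i":37,"xd":16,"y":73}],"u":8,"x":{"di":{"apb":44,"aq":18,"rap":97,"rb":0,"t":91,"tr":99},"gx":[64,19,53,80]}}
After op 11 (remove /jfw/0): {"jfw":[{"grk":13,"ob":87,"tz":71,"vi":91},{"efp":97,"wlv":45,"yl":85},[25,15,61,45],66],"kam":[[29,58,36],{"eiw":62,"rq":74,"vqo":31},{"i":37,"xd":16,"y":73}],"u":8,"x":{"di":{"apb":44,"aq":18,"rap":97,"rb":0,"t":91,"tr":99},"gx":[64,19,53,80]}}
After op 12 (remove /x): {"jfw":[{"grk":13,"ob":87,"tz":71,"vi":91},{"efp":97,"wlv":45,"yl":85},[25,15,61,45],66],"kam":[[29,58,36],{"eiw":62,"rq":74,"vqo":31},{"i":37,"xd":16,"y":73}],"u":8}
After op 13 (add /jfw/2/1 35): {"jfw":[{"grk":13,"ob":87,"tz":71,"vi":91},{"efp":97,"wlv":45,"yl":85},[25,35,15,61,45],66],"kam":[[29,58,36],{"eiw":62,"rq":74,"vqo":31},{"i":37,"xd":16,"y":73}],"u":8}
After op 14 (add /jfw/1 43): {"jfw":[{"grk":13,"ob":87,"tz":71,"vi":91},43,{"efp":97,"wlv":45,"yl":85},[25,35,15,61,45],66],"kam":[[29,58,36],{"eiw":62,"rq":74,"vqo":31},{"i":37,"xd":16,"y":73}],"u":8}
Value at /jfw/3/2: 15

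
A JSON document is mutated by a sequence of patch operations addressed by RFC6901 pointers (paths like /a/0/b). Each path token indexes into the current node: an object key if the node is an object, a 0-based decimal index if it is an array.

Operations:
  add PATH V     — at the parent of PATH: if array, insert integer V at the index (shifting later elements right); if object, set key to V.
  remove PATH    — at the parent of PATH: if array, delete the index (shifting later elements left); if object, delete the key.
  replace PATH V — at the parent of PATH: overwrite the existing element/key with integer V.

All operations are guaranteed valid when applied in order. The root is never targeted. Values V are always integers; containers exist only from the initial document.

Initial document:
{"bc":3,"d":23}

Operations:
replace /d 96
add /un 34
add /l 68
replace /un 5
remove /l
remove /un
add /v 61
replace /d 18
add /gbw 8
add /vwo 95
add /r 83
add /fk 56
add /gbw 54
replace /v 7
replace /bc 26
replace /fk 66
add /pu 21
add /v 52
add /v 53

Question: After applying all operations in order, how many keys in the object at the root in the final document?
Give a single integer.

After op 1 (replace /d 96): {"bc":3,"d":96}
After op 2 (add /un 34): {"bc":3,"d":96,"un":34}
After op 3 (add /l 68): {"bc":3,"d":96,"l":68,"un":34}
After op 4 (replace /un 5): {"bc":3,"d":96,"l":68,"un":5}
After op 5 (remove /l): {"bc":3,"d":96,"un":5}
After op 6 (remove /un): {"bc":3,"d":96}
After op 7 (add /v 61): {"bc":3,"d":96,"v":61}
After op 8 (replace /d 18): {"bc":3,"d":18,"v":61}
After op 9 (add /gbw 8): {"bc":3,"d":18,"gbw":8,"v":61}
After op 10 (add /vwo 95): {"bc":3,"d":18,"gbw":8,"v":61,"vwo":95}
After op 11 (add /r 83): {"bc":3,"d":18,"gbw":8,"r":83,"v":61,"vwo":95}
After op 12 (add /fk 56): {"bc":3,"d":18,"fk":56,"gbw":8,"r":83,"v":61,"vwo":95}
After op 13 (add /gbw 54): {"bc":3,"d":18,"fk":56,"gbw":54,"r":83,"v":61,"vwo":95}
After op 14 (replace /v 7): {"bc":3,"d":18,"fk":56,"gbw":54,"r":83,"v":7,"vwo":95}
After op 15 (replace /bc 26): {"bc":26,"d":18,"fk":56,"gbw":54,"r":83,"v":7,"vwo":95}
After op 16 (replace /fk 66): {"bc":26,"d":18,"fk":66,"gbw":54,"r":83,"v":7,"vwo":95}
After op 17 (add /pu 21): {"bc":26,"d":18,"fk":66,"gbw":54,"pu":21,"r":83,"v":7,"vwo":95}
After op 18 (add /v 52): {"bc":26,"d":18,"fk":66,"gbw":54,"pu":21,"r":83,"v":52,"vwo":95}
After op 19 (add /v 53): {"bc":26,"d":18,"fk":66,"gbw":54,"pu":21,"r":83,"v":53,"vwo":95}
Size at the root: 8

Answer: 8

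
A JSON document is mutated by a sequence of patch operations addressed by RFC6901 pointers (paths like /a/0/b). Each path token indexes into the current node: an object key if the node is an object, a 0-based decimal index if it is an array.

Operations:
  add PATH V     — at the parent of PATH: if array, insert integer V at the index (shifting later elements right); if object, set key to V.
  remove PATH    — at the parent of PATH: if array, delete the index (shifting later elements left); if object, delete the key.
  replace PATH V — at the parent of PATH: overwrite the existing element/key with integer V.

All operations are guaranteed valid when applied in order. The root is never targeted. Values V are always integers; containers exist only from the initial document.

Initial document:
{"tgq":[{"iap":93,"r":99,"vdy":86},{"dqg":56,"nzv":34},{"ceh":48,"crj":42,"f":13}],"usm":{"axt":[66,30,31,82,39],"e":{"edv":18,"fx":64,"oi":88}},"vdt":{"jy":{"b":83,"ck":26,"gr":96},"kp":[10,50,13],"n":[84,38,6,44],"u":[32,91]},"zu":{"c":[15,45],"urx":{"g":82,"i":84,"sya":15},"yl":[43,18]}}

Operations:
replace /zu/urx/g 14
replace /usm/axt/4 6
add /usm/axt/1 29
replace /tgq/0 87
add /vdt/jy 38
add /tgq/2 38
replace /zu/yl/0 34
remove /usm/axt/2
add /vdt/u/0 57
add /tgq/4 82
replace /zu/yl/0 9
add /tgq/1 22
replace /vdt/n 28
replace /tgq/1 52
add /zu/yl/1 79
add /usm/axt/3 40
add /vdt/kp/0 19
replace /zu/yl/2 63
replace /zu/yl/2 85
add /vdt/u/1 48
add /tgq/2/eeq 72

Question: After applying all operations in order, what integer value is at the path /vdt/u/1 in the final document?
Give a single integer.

After op 1 (replace /zu/urx/g 14): {"tgq":[{"iap":93,"r":99,"vdy":86},{"dqg":56,"nzv":34},{"ceh":48,"crj":42,"f":13}],"usm":{"axt":[66,30,31,82,39],"e":{"edv":18,"fx":64,"oi":88}},"vdt":{"jy":{"b":83,"ck":26,"gr":96},"kp":[10,50,13],"n":[84,38,6,44],"u":[32,91]},"zu":{"c":[15,45],"urx":{"g":14,"i":84,"sya":15},"yl":[43,18]}}
After op 2 (replace /usm/axt/4 6): {"tgq":[{"iap":93,"r":99,"vdy":86},{"dqg":56,"nzv":34},{"ceh":48,"crj":42,"f":13}],"usm":{"axt":[66,30,31,82,6],"e":{"edv":18,"fx":64,"oi":88}},"vdt":{"jy":{"b":83,"ck":26,"gr":96},"kp":[10,50,13],"n":[84,38,6,44],"u":[32,91]},"zu":{"c":[15,45],"urx":{"g":14,"i":84,"sya":15},"yl":[43,18]}}
After op 3 (add /usm/axt/1 29): {"tgq":[{"iap":93,"r":99,"vdy":86},{"dqg":56,"nzv":34},{"ceh":48,"crj":42,"f":13}],"usm":{"axt":[66,29,30,31,82,6],"e":{"edv":18,"fx":64,"oi":88}},"vdt":{"jy":{"b":83,"ck":26,"gr":96},"kp":[10,50,13],"n":[84,38,6,44],"u":[32,91]},"zu":{"c":[15,45],"urx":{"g":14,"i":84,"sya":15},"yl":[43,18]}}
After op 4 (replace /tgq/0 87): {"tgq":[87,{"dqg":56,"nzv":34},{"ceh":48,"crj":42,"f":13}],"usm":{"axt":[66,29,30,31,82,6],"e":{"edv":18,"fx":64,"oi":88}},"vdt":{"jy":{"b":83,"ck":26,"gr":96},"kp":[10,50,13],"n":[84,38,6,44],"u":[32,91]},"zu":{"c":[15,45],"urx":{"g":14,"i":84,"sya":15},"yl":[43,18]}}
After op 5 (add /vdt/jy 38): {"tgq":[87,{"dqg":56,"nzv":34},{"ceh":48,"crj":42,"f":13}],"usm":{"axt":[66,29,30,31,82,6],"e":{"edv":18,"fx":64,"oi":88}},"vdt":{"jy":38,"kp":[10,50,13],"n":[84,38,6,44],"u":[32,91]},"zu":{"c":[15,45],"urx":{"g":14,"i":84,"sya":15},"yl":[43,18]}}
After op 6 (add /tgq/2 38): {"tgq":[87,{"dqg":56,"nzv":34},38,{"ceh":48,"crj":42,"f":13}],"usm":{"axt":[66,29,30,31,82,6],"e":{"edv":18,"fx":64,"oi":88}},"vdt":{"jy":38,"kp":[10,50,13],"n":[84,38,6,44],"u":[32,91]},"zu":{"c":[15,45],"urx":{"g":14,"i":84,"sya":15},"yl":[43,18]}}
After op 7 (replace /zu/yl/0 34): {"tgq":[87,{"dqg":56,"nzv":34},38,{"ceh":48,"crj":42,"f":13}],"usm":{"axt":[66,29,30,31,82,6],"e":{"edv":18,"fx":64,"oi":88}},"vdt":{"jy":38,"kp":[10,50,13],"n":[84,38,6,44],"u":[32,91]},"zu":{"c":[15,45],"urx":{"g":14,"i":84,"sya":15},"yl":[34,18]}}
After op 8 (remove /usm/axt/2): {"tgq":[87,{"dqg":56,"nzv":34},38,{"ceh":48,"crj":42,"f":13}],"usm":{"axt":[66,29,31,82,6],"e":{"edv":18,"fx":64,"oi":88}},"vdt":{"jy":38,"kp":[10,50,13],"n":[84,38,6,44],"u":[32,91]},"zu":{"c":[15,45],"urx":{"g":14,"i":84,"sya":15},"yl":[34,18]}}
After op 9 (add /vdt/u/0 57): {"tgq":[87,{"dqg":56,"nzv":34},38,{"ceh":48,"crj":42,"f":13}],"usm":{"axt":[66,29,31,82,6],"e":{"edv":18,"fx":64,"oi":88}},"vdt":{"jy":38,"kp":[10,50,13],"n":[84,38,6,44],"u":[57,32,91]},"zu":{"c":[15,45],"urx":{"g":14,"i":84,"sya":15},"yl":[34,18]}}
After op 10 (add /tgq/4 82): {"tgq":[87,{"dqg":56,"nzv":34},38,{"ceh":48,"crj":42,"f":13},82],"usm":{"axt":[66,29,31,82,6],"e":{"edv":18,"fx":64,"oi":88}},"vdt":{"jy":38,"kp":[10,50,13],"n":[84,38,6,44],"u":[57,32,91]},"zu":{"c":[15,45],"urx":{"g":14,"i":84,"sya":15},"yl":[34,18]}}
After op 11 (replace /zu/yl/0 9): {"tgq":[87,{"dqg":56,"nzv":34},38,{"ceh":48,"crj":42,"f":13},82],"usm":{"axt":[66,29,31,82,6],"e":{"edv":18,"fx":64,"oi":88}},"vdt":{"jy":38,"kp":[10,50,13],"n":[84,38,6,44],"u":[57,32,91]},"zu":{"c":[15,45],"urx":{"g":14,"i":84,"sya":15},"yl":[9,18]}}
After op 12 (add /tgq/1 22): {"tgq":[87,22,{"dqg":56,"nzv":34},38,{"ceh":48,"crj":42,"f":13},82],"usm":{"axt":[66,29,31,82,6],"e":{"edv":18,"fx":64,"oi":88}},"vdt":{"jy":38,"kp":[10,50,13],"n":[84,38,6,44],"u":[57,32,91]},"zu":{"c":[15,45],"urx":{"g":14,"i":84,"sya":15},"yl":[9,18]}}
After op 13 (replace /vdt/n 28): {"tgq":[87,22,{"dqg":56,"nzv":34},38,{"ceh":48,"crj":42,"f":13},82],"usm":{"axt":[66,29,31,82,6],"e":{"edv":18,"fx":64,"oi":88}},"vdt":{"jy":38,"kp":[10,50,13],"n":28,"u":[57,32,91]},"zu":{"c":[15,45],"urx":{"g":14,"i":84,"sya":15},"yl":[9,18]}}
After op 14 (replace /tgq/1 52): {"tgq":[87,52,{"dqg":56,"nzv":34},38,{"ceh":48,"crj":42,"f":13},82],"usm":{"axt":[66,29,31,82,6],"e":{"edv":18,"fx":64,"oi":88}},"vdt":{"jy":38,"kp":[10,50,13],"n":28,"u":[57,32,91]},"zu":{"c":[15,45],"urx":{"g":14,"i":84,"sya":15},"yl":[9,18]}}
After op 15 (add /zu/yl/1 79): {"tgq":[87,52,{"dqg":56,"nzv":34},38,{"ceh":48,"crj":42,"f":13},82],"usm":{"axt":[66,29,31,82,6],"e":{"edv":18,"fx":64,"oi":88}},"vdt":{"jy":38,"kp":[10,50,13],"n":28,"u":[57,32,91]},"zu":{"c":[15,45],"urx":{"g":14,"i":84,"sya":15},"yl":[9,79,18]}}
After op 16 (add /usm/axt/3 40): {"tgq":[87,52,{"dqg":56,"nzv":34},38,{"ceh":48,"crj":42,"f":13},82],"usm":{"axt":[66,29,31,40,82,6],"e":{"edv":18,"fx":64,"oi":88}},"vdt":{"jy":38,"kp":[10,50,13],"n":28,"u":[57,32,91]},"zu":{"c":[15,45],"urx":{"g":14,"i":84,"sya":15},"yl":[9,79,18]}}
After op 17 (add /vdt/kp/0 19): {"tgq":[87,52,{"dqg":56,"nzv":34},38,{"ceh":48,"crj":42,"f":13},82],"usm":{"axt":[66,29,31,40,82,6],"e":{"edv":18,"fx":64,"oi":88}},"vdt":{"jy":38,"kp":[19,10,50,13],"n":28,"u":[57,32,91]},"zu":{"c":[15,45],"urx":{"g":14,"i":84,"sya":15},"yl":[9,79,18]}}
After op 18 (replace /zu/yl/2 63): {"tgq":[87,52,{"dqg":56,"nzv":34},38,{"ceh":48,"crj":42,"f":13},82],"usm":{"axt":[66,29,31,40,82,6],"e":{"edv":18,"fx":64,"oi":88}},"vdt":{"jy":38,"kp":[19,10,50,13],"n":28,"u":[57,32,91]},"zu":{"c":[15,45],"urx":{"g":14,"i":84,"sya":15},"yl":[9,79,63]}}
After op 19 (replace /zu/yl/2 85): {"tgq":[87,52,{"dqg":56,"nzv":34},38,{"ceh":48,"crj":42,"f":13},82],"usm":{"axt":[66,29,31,40,82,6],"e":{"edv":18,"fx":64,"oi":88}},"vdt":{"jy":38,"kp":[19,10,50,13],"n":28,"u":[57,32,91]},"zu":{"c":[15,45],"urx":{"g":14,"i":84,"sya":15},"yl":[9,79,85]}}
After op 20 (add /vdt/u/1 48): {"tgq":[87,52,{"dqg":56,"nzv":34},38,{"ceh":48,"crj":42,"f":13},82],"usm":{"axt":[66,29,31,40,82,6],"e":{"edv":18,"fx":64,"oi":88}},"vdt":{"jy":38,"kp":[19,10,50,13],"n":28,"u":[57,48,32,91]},"zu":{"c":[15,45],"urx":{"g":14,"i":84,"sya":15},"yl":[9,79,85]}}
After op 21 (add /tgq/2/eeq 72): {"tgq":[87,52,{"dqg":56,"eeq":72,"nzv":34},38,{"ceh":48,"crj":42,"f":13},82],"usm":{"axt":[66,29,31,40,82,6],"e":{"edv":18,"fx":64,"oi":88}},"vdt":{"jy":38,"kp":[19,10,50,13],"n":28,"u":[57,48,32,91]},"zu":{"c":[15,45],"urx":{"g":14,"i":84,"sya":15},"yl":[9,79,85]}}
Value at /vdt/u/1: 48

Answer: 48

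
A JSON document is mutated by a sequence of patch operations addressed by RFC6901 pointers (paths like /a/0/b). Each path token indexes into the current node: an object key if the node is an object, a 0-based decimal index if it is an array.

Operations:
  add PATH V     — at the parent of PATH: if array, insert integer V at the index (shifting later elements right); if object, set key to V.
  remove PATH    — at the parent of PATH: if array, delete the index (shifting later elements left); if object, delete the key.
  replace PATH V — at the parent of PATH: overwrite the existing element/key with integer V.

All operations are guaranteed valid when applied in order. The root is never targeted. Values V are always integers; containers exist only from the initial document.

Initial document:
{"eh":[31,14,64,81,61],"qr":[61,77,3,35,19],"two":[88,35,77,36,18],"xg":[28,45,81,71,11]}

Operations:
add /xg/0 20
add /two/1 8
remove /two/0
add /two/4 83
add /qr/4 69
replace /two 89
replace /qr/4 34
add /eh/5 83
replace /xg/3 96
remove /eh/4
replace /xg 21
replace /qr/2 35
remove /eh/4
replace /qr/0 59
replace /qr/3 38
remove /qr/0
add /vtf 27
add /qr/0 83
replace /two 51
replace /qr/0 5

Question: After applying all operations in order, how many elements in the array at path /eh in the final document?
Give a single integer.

Answer: 4

Derivation:
After op 1 (add /xg/0 20): {"eh":[31,14,64,81,61],"qr":[61,77,3,35,19],"two":[88,35,77,36,18],"xg":[20,28,45,81,71,11]}
After op 2 (add /two/1 8): {"eh":[31,14,64,81,61],"qr":[61,77,3,35,19],"two":[88,8,35,77,36,18],"xg":[20,28,45,81,71,11]}
After op 3 (remove /two/0): {"eh":[31,14,64,81,61],"qr":[61,77,3,35,19],"two":[8,35,77,36,18],"xg":[20,28,45,81,71,11]}
After op 4 (add /two/4 83): {"eh":[31,14,64,81,61],"qr":[61,77,3,35,19],"two":[8,35,77,36,83,18],"xg":[20,28,45,81,71,11]}
After op 5 (add /qr/4 69): {"eh":[31,14,64,81,61],"qr":[61,77,3,35,69,19],"two":[8,35,77,36,83,18],"xg":[20,28,45,81,71,11]}
After op 6 (replace /two 89): {"eh":[31,14,64,81,61],"qr":[61,77,3,35,69,19],"two":89,"xg":[20,28,45,81,71,11]}
After op 7 (replace /qr/4 34): {"eh":[31,14,64,81,61],"qr":[61,77,3,35,34,19],"two":89,"xg":[20,28,45,81,71,11]}
After op 8 (add /eh/5 83): {"eh":[31,14,64,81,61,83],"qr":[61,77,3,35,34,19],"two":89,"xg":[20,28,45,81,71,11]}
After op 9 (replace /xg/3 96): {"eh":[31,14,64,81,61,83],"qr":[61,77,3,35,34,19],"two":89,"xg":[20,28,45,96,71,11]}
After op 10 (remove /eh/4): {"eh":[31,14,64,81,83],"qr":[61,77,3,35,34,19],"two":89,"xg":[20,28,45,96,71,11]}
After op 11 (replace /xg 21): {"eh":[31,14,64,81,83],"qr":[61,77,3,35,34,19],"two":89,"xg":21}
After op 12 (replace /qr/2 35): {"eh":[31,14,64,81,83],"qr":[61,77,35,35,34,19],"two":89,"xg":21}
After op 13 (remove /eh/4): {"eh":[31,14,64,81],"qr":[61,77,35,35,34,19],"two":89,"xg":21}
After op 14 (replace /qr/0 59): {"eh":[31,14,64,81],"qr":[59,77,35,35,34,19],"two":89,"xg":21}
After op 15 (replace /qr/3 38): {"eh":[31,14,64,81],"qr":[59,77,35,38,34,19],"two":89,"xg":21}
After op 16 (remove /qr/0): {"eh":[31,14,64,81],"qr":[77,35,38,34,19],"two":89,"xg":21}
After op 17 (add /vtf 27): {"eh":[31,14,64,81],"qr":[77,35,38,34,19],"two":89,"vtf":27,"xg":21}
After op 18 (add /qr/0 83): {"eh":[31,14,64,81],"qr":[83,77,35,38,34,19],"two":89,"vtf":27,"xg":21}
After op 19 (replace /two 51): {"eh":[31,14,64,81],"qr":[83,77,35,38,34,19],"two":51,"vtf":27,"xg":21}
After op 20 (replace /qr/0 5): {"eh":[31,14,64,81],"qr":[5,77,35,38,34,19],"two":51,"vtf":27,"xg":21}
Size at path /eh: 4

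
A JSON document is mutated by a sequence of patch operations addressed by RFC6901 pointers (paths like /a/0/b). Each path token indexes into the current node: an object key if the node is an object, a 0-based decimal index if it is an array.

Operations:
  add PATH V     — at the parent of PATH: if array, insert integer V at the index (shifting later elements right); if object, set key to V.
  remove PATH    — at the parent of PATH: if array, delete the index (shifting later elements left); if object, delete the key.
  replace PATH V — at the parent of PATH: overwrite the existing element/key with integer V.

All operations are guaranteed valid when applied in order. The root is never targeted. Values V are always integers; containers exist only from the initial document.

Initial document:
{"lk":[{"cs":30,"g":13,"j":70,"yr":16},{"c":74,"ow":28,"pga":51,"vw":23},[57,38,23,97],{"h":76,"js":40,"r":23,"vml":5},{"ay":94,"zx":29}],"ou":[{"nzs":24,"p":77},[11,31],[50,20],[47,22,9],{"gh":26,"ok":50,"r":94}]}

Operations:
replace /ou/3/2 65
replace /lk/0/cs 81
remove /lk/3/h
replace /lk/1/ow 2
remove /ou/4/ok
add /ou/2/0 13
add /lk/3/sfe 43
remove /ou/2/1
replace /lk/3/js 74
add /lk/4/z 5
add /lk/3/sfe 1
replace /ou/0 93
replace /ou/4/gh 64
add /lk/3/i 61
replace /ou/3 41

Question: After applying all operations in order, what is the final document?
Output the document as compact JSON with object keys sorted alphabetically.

Answer: {"lk":[{"cs":81,"g":13,"j":70,"yr":16},{"c":74,"ow":2,"pga":51,"vw":23},[57,38,23,97],{"i":61,"js":74,"r":23,"sfe":1,"vml":5},{"ay":94,"z":5,"zx":29}],"ou":[93,[11,31],[13,20],41,{"gh":64,"r":94}]}

Derivation:
After op 1 (replace /ou/3/2 65): {"lk":[{"cs":30,"g":13,"j":70,"yr":16},{"c":74,"ow":28,"pga":51,"vw":23},[57,38,23,97],{"h":76,"js":40,"r":23,"vml":5},{"ay":94,"zx":29}],"ou":[{"nzs":24,"p":77},[11,31],[50,20],[47,22,65],{"gh":26,"ok":50,"r":94}]}
After op 2 (replace /lk/0/cs 81): {"lk":[{"cs":81,"g":13,"j":70,"yr":16},{"c":74,"ow":28,"pga":51,"vw":23},[57,38,23,97],{"h":76,"js":40,"r":23,"vml":5},{"ay":94,"zx":29}],"ou":[{"nzs":24,"p":77},[11,31],[50,20],[47,22,65],{"gh":26,"ok":50,"r":94}]}
After op 3 (remove /lk/3/h): {"lk":[{"cs":81,"g":13,"j":70,"yr":16},{"c":74,"ow":28,"pga":51,"vw":23},[57,38,23,97],{"js":40,"r":23,"vml":5},{"ay":94,"zx":29}],"ou":[{"nzs":24,"p":77},[11,31],[50,20],[47,22,65],{"gh":26,"ok":50,"r":94}]}
After op 4 (replace /lk/1/ow 2): {"lk":[{"cs":81,"g":13,"j":70,"yr":16},{"c":74,"ow":2,"pga":51,"vw":23},[57,38,23,97],{"js":40,"r":23,"vml":5},{"ay":94,"zx":29}],"ou":[{"nzs":24,"p":77},[11,31],[50,20],[47,22,65],{"gh":26,"ok":50,"r":94}]}
After op 5 (remove /ou/4/ok): {"lk":[{"cs":81,"g":13,"j":70,"yr":16},{"c":74,"ow":2,"pga":51,"vw":23},[57,38,23,97],{"js":40,"r":23,"vml":5},{"ay":94,"zx":29}],"ou":[{"nzs":24,"p":77},[11,31],[50,20],[47,22,65],{"gh":26,"r":94}]}
After op 6 (add /ou/2/0 13): {"lk":[{"cs":81,"g":13,"j":70,"yr":16},{"c":74,"ow":2,"pga":51,"vw":23},[57,38,23,97],{"js":40,"r":23,"vml":5},{"ay":94,"zx":29}],"ou":[{"nzs":24,"p":77},[11,31],[13,50,20],[47,22,65],{"gh":26,"r":94}]}
After op 7 (add /lk/3/sfe 43): {"lk":[{"cs":81,"g":13,"j":70,"yr":16},{"c":74,"ow":2,"pga":51,"vw":23},[57,38,23,97],{"js":40,"r":23,"sfe":43,"vml":5},{"ay":94,"zx":29}],"ou":[{"nzs":24,"p":77},[11,31],[13,50,20],[47,22,65],{"gh":26,"r":94}]}
After op 8 (remove /ou/2/1): {"lk":[{"cs":81,"g":13,"j":70,"yr":16},{"c":74,"ow":2,"pga":51,"vw":23},[57,38,23,97],{"js":40,"r":23,"sfe":43,"vml":5},{"ay":94,"zx":29}],"ou":[{"nzs":24,"p":77},[11,31],[13,20],[47,22,65],{"gh":26,"r":94}]}
After op 9 (replace /lk/3/js 74): {"lk":[{"cs":81,"g":13,"j":70,"yr":16},{"c":74,"ow":2,"pga":51,"vw":23},[57,38,23,97],{"js":74,"r":23,"sfe":43,"vml":5},{"ay":94,"zx":29}],"ou":[{"nzs":24,"p":77},[11,31],[13,20],[47,22,65],{"gh":26,"r":94}]}
After op 10 (add /lk/4/z 5): {"lk":[{"cs":81,"g":13,"j":70,"yr":16},{"c":74,"ow":2,"pga":51,"vw":23},[57,38,23,97],{"js":74,"r":23,"sfe":43,"vml":5},{"ay":94,"z":5,"zx":29}],"ou":[{"nzs":24,"p":77},[11,31],[13,20],[47,22,65],{"gh":26,"r":94}]}
After op 11 (add /lk/3/sfe 1): {"lk":[{"cs":81,"g":13,"j":70,"yr":16},{"c":74,"ow":2,"pga":51,"vw":23},[57,38,23,97],{"js":74,"r":23,"sfe":1,"vml":5},{"ay":94,"z":5,"zx":29}],"ou":[{"nzs":24,"p":77},[11,31],[13,20],[47,22,65],{"gh":26,"r":94}]}
After op 12 (replace /ou/0 93): {"lk":[{"cs":81,"g":13,"j":70,"yr":16},{"c":74,"ow":2,"pga":51,"vw":23},[57,38,23,97],{"js":74,"r":23,"sfe":1,"vml":5},{"ay":94,"z":5,"zx":29}],"ou":[93,[11,31],[13,20],[47,22,65],{"gh":26,"r":94}]}
After op 13 (replace /ou/4/gh 64): {"lk":[{"cs":81,"g":13,"j":70,"yr":16},{"c":74,"ow":2,"pga":51,"vw":23},[57,38,23,97],{"js":74,"r":23,"sfe":1,"vml":5},{"ay":94,"z":5,"zx":29}],"ou":[93,[11,31],[13,20],[47,22,65],{"gh":64,"r":94}]}
After op 14 (add /lk/3/i 61): {"lk":[{"cs":81,"g":13,"j":70,"yr":16},{"c":74,"ow":2,"pga":51,"vw":23},[57,38,23,97],{"i":61,"js":74,"r":23,"sfe":1,"vml":5},{"ay":94,"z":5,"zx":29}],"ou":[93,[11,31],[13,20],[47,22,65],{"gh":64,"r":94}]}
After op 15 (replace /ou/3 41): {"lk":[{"cs":81,"g":13,"j":70,"yr":16},{"c":74,"ow":2,"pga":51,"vw":23},[57,38,23,97],{"i":61,"js":74,"r":23,"sfe":1,"vml":5},{"ay":94,"z":5,"zx":29}],"ou":[93,[11,31],[13,20],41,{"gh":64,"r":94}]}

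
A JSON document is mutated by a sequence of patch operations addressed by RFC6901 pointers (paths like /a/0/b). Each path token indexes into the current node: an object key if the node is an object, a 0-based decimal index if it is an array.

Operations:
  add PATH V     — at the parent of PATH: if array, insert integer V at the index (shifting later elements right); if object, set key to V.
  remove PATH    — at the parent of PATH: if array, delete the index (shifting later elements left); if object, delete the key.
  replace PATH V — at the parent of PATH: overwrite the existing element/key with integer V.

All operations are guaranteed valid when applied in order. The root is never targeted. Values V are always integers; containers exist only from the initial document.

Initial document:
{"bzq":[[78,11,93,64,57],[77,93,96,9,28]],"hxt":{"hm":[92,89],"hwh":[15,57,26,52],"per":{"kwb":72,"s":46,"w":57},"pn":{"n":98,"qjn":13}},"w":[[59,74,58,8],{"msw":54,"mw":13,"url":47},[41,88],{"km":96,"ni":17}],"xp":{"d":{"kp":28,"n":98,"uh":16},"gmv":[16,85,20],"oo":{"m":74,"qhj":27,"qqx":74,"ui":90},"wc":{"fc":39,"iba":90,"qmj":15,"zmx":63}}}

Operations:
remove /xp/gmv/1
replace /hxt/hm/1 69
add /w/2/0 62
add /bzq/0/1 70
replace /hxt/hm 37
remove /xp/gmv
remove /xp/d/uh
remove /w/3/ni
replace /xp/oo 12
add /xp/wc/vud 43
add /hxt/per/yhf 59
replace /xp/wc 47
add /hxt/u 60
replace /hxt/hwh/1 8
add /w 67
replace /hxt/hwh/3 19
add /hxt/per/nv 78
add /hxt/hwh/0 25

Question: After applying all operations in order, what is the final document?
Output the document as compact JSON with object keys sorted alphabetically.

Answer: {"bzq":[[78,70,11,93,64,57],[77,93,96,9,28]],"hxt":{"hm":37,"hwh":[25,15,8,26,19],"per":{"kwb":72,"nv":78,"s":46,"w":57,"yhf":59},"pn":{"n":98,"qjn":13},"u":60},"w":67,"xp":{"d":{"kp":28,"n":98},"oo":12,"wc":47}}

Derivation:
After op 1 (remove /xp/gmv/1): {"bzq":[[78,11,93,64,57],[77,93,96,9,28]],"hxt":{"hm":[92,89],"hwh":[15,57,26,52],"per":{"kwb":72,"s":46,"w":57},"pn":{"n":98,"qjn":13}},"w":[[59,74,58,8],{"msw":54,"mw":13,"url":47},[41,88],{"km":96,"ni":17}],"xp":{"d":{"kp":28,"n":98,"uh":16},"gmv":[16,20],"oo":{"m":74,"qhj":27,"qqx":74,"ui":90},"wc":{"fc":39,"iba":90,"qmj":15,"zmx":63}}}
After op 2 (replace /hxt/hm/1 69): {"bzq":[[78,11,93,64,57],[77,93,96,9,28]],"hxt":{"hm":[92,69],"hwh":[15,57,26,52],"per":{"kwb":72,"s":46,"w":57},"pn":{"n":98,"qjn":13}},"w":[[59,74,58,8],{"msw":54,"mw":13,"url":47},[41,88],{"km":96,"ni":17}],"xp":{"d":{"kp":28,"n":98,"uh":16},"gmv":[16,20],"oo":{"m":74,"qhj":27,"qqx":74,"ui":90},"wc":{"fc":39,"iba":90,"qmj":15,"zmx":63}}}
After op 3 (add /w/2/0 62): {"bzq":[[78,11,93,64,57],[77,93,96,9,28]],"hxt":{"hm":[92,69],"hwh":[15,57,26,52],"per":{"kwb":72,"s":46,"w":57},"pn":{"n":98,"qjn":13}},"w":[[59,74,58,8],{"msw":54,"mw":13,"url":47},[62,41,88],{"km":96,"ni":17}],"xp":{"d":{"kp":28,"n":98,"uh":16},"gmv":[16,20],"oo":{"m":74,"qhj":27,"qqx":74,"ui":90},"wc":{"fc":39,"iba":90,"qmj":15,"zmx":63}}}
After op 4 (add /bzq/0/1 70): {"bzq":[[78,70,11,93,64,57],[77,93,96,9,28]],"hxt":{"hm":[92,69],"hwh":[15,57,26,52],"per":{"kwb":72,"s":46,"w":57},"pn":{"n":98,"qjn":13}},"w":[[59,74,58,8],{"msw":54,"mw":13,"url":47},[62,41,88],{"km":96,"ni":17}],"xp":{"d":{"kp":28,"n":98,"uh":16},"gmv":[16,20],"oo":{"m":74,"qhj":27,"qqx":74,"ui":90},"wc":{"fc":39,"iba":90,"qmj":15,"zmx":63}}}
After op 5 (replace /hxt/hm 37): {"bzq":[[78,70,11,93,64,57],[77,93,96,9,28]],"hxt":{"hm":37,"hwh":[15,57,26,52],"per":{"kwb":72,"s":46,"w":57},"pn":{"n":98,"qjn":13}},"w":[[59,74,58,8],{"msw":54,"mw":13,"url":47},[62,41,88],{"km":96,"ni":17}],"xp":{"d":{"kp":28,"n":98,"uh":16},"gmv":[16,20],"oo":{"m":74,"qhj":27,"qqx":74,"ui":90},"wc":{"fc":39,"iba":90,"qmj":15,"zmx":63}}}
After op 6 (remove /xp/gmv): {"bzq":[[78,70,11,93,64,57],[77,93,96,9,28]],"hxt":{"hm":37,"hwh":[15,57,26,52],"per":{"kwb":72,"s":46,"w":57},"pn":{"n":98,"qjn":13}},"w":[[59,74,58,8],{"msw":54,"mw":13,"url":47},[62,41,88],{"km":96,"ni":17}],"xp":{"d":{"kp":28,"n":98,"uh":16},"oo":{"m":74,"qhj":27,"qqx":74,"ui":90},"wc":{"fc":39,"iba":90,"qmj":15,"zmx":63}}}
After op 7 (remove /xp/d/uh): {"bzq":[[78,70,11,93,64,57],[77,93,96,9,28]],"hxt":{"hm":37,"hwh":[15,57,26,52],"per":{"kwb":72,"s":46,"w":57},"pn":{"n":98,"qjn":13}},"w":[[59,74,58,8],{"msw":54,"mw":13,"url":47},[62,41,88],{"km":96,"ni":17}],"xp":{"d":{"kp":28,"n":98},"oo":{"m":74,"qhj":27,"qqx":74,"ui":90},"wc":{"fc":39,"iba":90,"qmj":15,"zmx":63}}}
After op 8 (remove /w/3/ni): {"bzq":[[78,70,11,93,64,57],[77,93,96,9,28]],"hxt":{"hm":37,"hwh":[15,57,26,52],"per":{"kwb":72,"s":46,"w":57},"pn":{"n":98,"qjn":13}},"w":[[59,74,58,8],{"msw":54,"mw":13,"url":47},[62,41,88],{"km":96}],"xp":{"d":{"kp":28,"n":98},"oo":{"m":74,"qhj":27,"qqx":74,"ui":90},"wc":{"fc":39,"iba":90,"qmj":15,"zmx":63}}}
After op 9 (replace /xp/oo 12): {"bzq":[[78,70,11,93,64,57],[77,93,96,9,28]],"hxt":{"hm":37,"hwh":[15,57,26,52],"per":{"kwb":72,"s":46,"w":57},"pn":{"n":98,"qjn":13}},"w":[[59,74,58,8],{"msw":54,"mw":13,"url":47},[62,41,88],{"km":96}],"xp":{"d":{"kp":28,"n":98},"oo":12,"wc":{"fc":39,"iba":90,"qmj":15,"zmx":63}}}
After op 10 (add /xp/wc/vud 43): {"bzq":[[78,70,11,93,64,57],[77,93,96,9,28]],"hxt":{"hm":37,"hwh":[15,57,26,52],"per":{"kwb":72,"s":46,"w":57},"pn":{"n":98,"qjn":13}},"w":[[59,74,58,8],{"msw":54,"mw":13,"url":47},[62,41,88],{"km":96}],"xp":{"d":{"kp":28,"n":98},"oo":12,"wc":{"fc":39,"iba":90,"qmj":15,"vud":43,"zmx":63}}}
After op 11 (add /hxt/per/yhf 59): {"bzq":[[78,70,11,93,64,57],[77,93,96,9,28]],"hxt":{"hm":37,"hwh":[15,57,26,52],"per":{"kwb":72,"s":46,"w":57,"yhf":59},"pn":{"n":98,"qjn":13}},"w":[[59,74,58,8],{"msw":54,"mw":13,"url":47},[62,41,88],{"km":96}],"xp":{"d":{"kp":28,"n":98},"oo":12,"wc":{"fc":39,"iba":90,"qmj":15,"vud":43,"zmx":63}}}
After op 12 (replace /xp/wc 47): {"bzq":[[78,70,11,93,64,57],[77,93,96,9,28]],"hxt":{"hm":37,"hwh":[15,57,26,52],"per":{"kwb":72,"s":46,"w":57,"yhf":59},"pn":{"n":98,"qjn":13}},"w":[[59,74,58,8],{"msw":54,"mw":13,"url":47},[62,41,88],{"km":96}],"xp":{"d":{"kp":28,"n":98},"oo":12,"wc":47}}
After op 13 (add /hxt/u 60): {"bzq":[[78,70,11,93,64,57],[77,93,96,9,28]],"hxt":{"hm":37,"hwh":[15,57,26,52],"per":{"kwb":72,"s":46,"w":57,"yhf":59},"pn":{"n":98,"qjn":13},"u":60},"w":[[59,74,58,8],{"msw":54,"mw":13,"url":47},[62,41,88],{"km":96}],"xp":{"d":{"kp":28,"n":98},"oo":12,"wc":47}}
After op 14 (replace /hxt/hwh/1 8): {"bzq":[[78,70,11,93,64,57],[77,93,96,9,28]],"hxt":{"hm":37,"hwh":[15,8,26,52],"per":{"kwb":72,"s":46,"w":57,"yhf":59},"pn":{"n":98,"qjn":13},"u":60},"w":[[59,74,58,8],{"msw":54,"mw":13,"url":47},[62,41,88],{"km":96}],"xp":{"d":{"kp":28,"n":98},"oo":12,"wc":47}}
After op 15 (add /w 67): {"bzq":[[78,70,11,93,64,57],[77,93,96,9,28]],"hxt":{"hm":37,"hwh":[15,8,26,52],"per":{"kwb":72,"s":46,"w":57,"yhf":59},"pn":{"n":98,"qjn":13},"u":60},"w":67,"xp":{"d":{"kp":28,"n":98},"oo":12,"wc":47}}
After op 16 (replace /hxt/hwh/3 19): {"bzq":[[78,70,11,93,64,57],[77,93,96,9,28]],"hxt":{"hm":37,"hwh":[15,8,26,19],"per":{"kwb":72,"s":46,"w":57,"yhf":59},"pn":{"n":98,"qjn":13},"u":60},"w":67,"xp":{"d":{"kp":28,"n":98},"oo":12,"wc":47}}
After op 17 (add /hxt/per/nv 78): {"bzq":[[78,70,11,93,64,57],[77,93,96,9,28]],"hxt":{"hm":37,"hwh":[15,8,26,19],"per":{"kwb":72,"nv":78,"s":46,"w":57,"yhf":59},"pn":{"n":98,"qjn":13},"u":60},"w":67,"xp":{"d":{"kp":28,"n":98},"oo":12,"wc":47}}
After op 18 (add /hxt/hwh/0 25): {"bzq":[[78,70,11,93,64,57],[77,93,96,9,28]],"hxt":{"hm":37,"hwh":[25,15,8,26,19],"per":{"kwb":72,"nv":78,"s":46,"w":57,"yhf":59},"pn":{"n":98,"qjn":13},"u":60},"w":67,"xp":{"d":{"kp":28,"n":98},"oo":12,"wc":47}}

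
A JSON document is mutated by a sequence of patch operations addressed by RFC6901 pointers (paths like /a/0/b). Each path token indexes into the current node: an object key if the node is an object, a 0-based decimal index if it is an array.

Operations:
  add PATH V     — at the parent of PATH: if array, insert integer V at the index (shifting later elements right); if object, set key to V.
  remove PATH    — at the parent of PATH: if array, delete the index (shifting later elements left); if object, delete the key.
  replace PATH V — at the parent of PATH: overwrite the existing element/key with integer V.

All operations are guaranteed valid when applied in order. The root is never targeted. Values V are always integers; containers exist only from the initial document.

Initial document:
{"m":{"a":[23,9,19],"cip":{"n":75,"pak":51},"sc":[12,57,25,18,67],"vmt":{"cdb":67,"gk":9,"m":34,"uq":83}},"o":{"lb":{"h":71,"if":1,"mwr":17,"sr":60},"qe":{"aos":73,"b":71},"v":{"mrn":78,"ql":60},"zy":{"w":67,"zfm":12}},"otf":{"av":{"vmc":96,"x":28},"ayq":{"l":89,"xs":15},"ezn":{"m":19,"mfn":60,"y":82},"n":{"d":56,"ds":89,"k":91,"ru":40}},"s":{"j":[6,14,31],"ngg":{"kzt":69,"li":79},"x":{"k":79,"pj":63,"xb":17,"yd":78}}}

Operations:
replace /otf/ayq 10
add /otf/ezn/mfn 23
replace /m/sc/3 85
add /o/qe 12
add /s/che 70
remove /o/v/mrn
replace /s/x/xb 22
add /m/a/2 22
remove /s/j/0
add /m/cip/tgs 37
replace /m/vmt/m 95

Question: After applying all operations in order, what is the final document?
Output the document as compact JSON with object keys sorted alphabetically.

Answer: {"m":{"a":[23,9,22,19],"cip":{"n":75,"pak":51,"tgs":37},"sc":[12,57,25,85,67],"vmt":{"cdb":67,"gk":9,"m":95,"uq":83}},"o":{"lb":{"h":71,"if":1,"mwr":17,"sr":60},"qe":12,"v":{"ql":60},"zy":{"w":67,"zfm":12}},"otf":{"av":{"vmc":96,"x":28},"ayq":10,"ezn":{"m":19,"mfn":23,"y":82},"n":{"d":56,"ds":89,"k":91,"ru":40}},"s":{"che":70,"j":[14,31],"ngg":{"kzt":69,"li":79},"x":{"k":79,"pj":63,"xb":22,"yd":78}}}

Derivation:
After op 1 (replace /otf/ayq 10): {"m":{"a":[23,9,19],"cip":{"n":75,"pak":51},"sc":[12,57,25,18,67],"vmt":{"cdb":67,"gk":9,"m":34,"uq":83}},"o":{"lb":{"h":71,"if":1,"mwr":17,"sr":60},"qe":{"aos":73,"b":71},"v":{"mrn":78,"ql":60},"zy":{"w":67,"zfm":12}},"otf":{"av":{"vmc":96,"x":28},"ayq":10,"ezn":{"m":19,"mfn":60,"y":82},"n":{"d":56,"ds":89,"k":91,"ru":40}},"s":{"j":[6,14,31],"ngg":{"kzt":69,"li":79},"x":{"k":79,"pj":63,"xb":17,"yd":78}}}
After op 2 (add /otf/ezn/mfn 23): {"m":{"a":[23,9,19],"cip":{"n":75,"pak":51},"sc":[12,57,25,18,67],"vmt":{"cdb":67,"gk":9,"m":34,"uq":83}},"o":{"lb":{"h":71,"if":1,"mwr":17,"sr":60},"qe":{"aos":73,"b":71},"v":{"mrn":78,"ql":60},"zy":{"w":67,"zfm":12}},"otf":{"av":{"vmc":96,"x":28},"ayq":10,"ezn":{"m":19,"mfn":23,"y":82},"n":{"d":56,"ds":89,"k":91,"ru":40}},"s":{"j":[6,14,31],"ngg":{"kzt":69,"li":79},"x":{"k":79,"pj":63,"xb":17,"yd":78}}}
After op 3 (replace /m/sc/3 85): {"m":{"a":[23,9,19],"cip":{"n":75,"pak":51},"sc":[12,57,25,85,67],"vmt":{"cdb":67,"gk":9,"m":34,"uq":83}},"o":{"lb":{"h":71,"if":1,"mwr":17,"sr":60},"qe":{"aos":73,"b":71},"v":{"mrn":78,"ql":60},"zy":{"w":67,"zfm":12}},"otf":{"av":{"vmc":96,"x":28},"ayq":10,"ezn":{"m":19,"mfn":23,"y":82},"n":{"d":56,"ds":89,"k":91,"ru":40}},"s":{"j":[6,14,31],"ngg":{"kzt":69,"li":79},"x":{"k":79,"pj":63,"xb":17,"yd":78}}}
After op 4 (add /o/qe 12): {"m":{"a":[23,9,19],"cip":{"n":75,"pak":51},"sc":[12,57,25,85,67],"vmt":{"cdb":67,"gk":9,"m":34,"uq":83}},"o":{"lb":{"h":71,"if":1,"mwr":17,"sr":60},"qe":12,"v":{"mrn":78,"ql":60},"zy":{"w":67,"zfm":12}},"otf":{"av":{"vmc":96,"x":28},"ayq":10,"ezn":{"m":19,"mfn":23,"y":82},"n":{"d":56,"ds":89,"k":91,"ru":40}},"s":{"j":[6,14,31],"ngg":{"kzt":69,"li":79},"x":{"k":79,"pj":63,"xb":17,"yd":78}}}
After op 5 (add /s/che 70): {"m":{"a":[23,9,19],"cip":{"n":75,"pak":51},"sc":[12,57,25,85,67],"vmt":{"cdb":67,"gk":9,"m":34,"uq":83}},"o":{"lb":{"h":71,"if":1,"mwr":17,"sr":60},"qe":12,"v":{"mrn":78,"ql":60},"zy":{"w":67,"zfm":12}},"otf":{"av":{"vmc":96,"x":28},"ayq":10,"ezn":{"m":19,"mfn":23,"y":82},"n":{"d":56,"ds":89,"k":91,"ru":40}},"s":{"che":70,"j":[6,14,31],"ngg":{"kzt":69,"li":79},"x":{"k":79,"pj":63,"xb":17,"yd":78}}}
After op 6 (remove /o/v/mrn): {"m":{"a":[23,9,19],"cip":{"n":75,"pak":51},"sc":[12,57,25,85,67],"vmt":{"cdb":67,"gk":9,"m":34,"uq":83}},"o":{"lb":{"h":71,"if":1,"mwr":17,"sr":60},"qe":12,"v":{"ql":60},"zy":{"w":67,"zfm":12}},"otf":{"av":{"vmc":96,"x":28},"ayq":10,"ezn":{"m":19,"mfn":23,"y":82},"n":{"d":56,"ds":89,"k":91,"ru":40}},"s":{"che":70,"j":[6,14,31],"ngg":{"kzt":69,"li":79},"x":{"k":79,"pj":63,"xb":17,"yd":78}}}
After op 7 (replace /s/x/xb 22): {"m":{"a":[23,9,19],"cip":{"n":75,"pak":51},"sc":[12,57,25,85,67],"vmt":{"cdb":67,"gk":9,"m":34,"uq":83}},"o":{"lb":{"h":71,"if":1,"mwr":17,"sr":60},"qe":12,"v":{"ql":60},"zy":{"w":67,"zfm":12}},"otf":{"av":{"vmc":96,"x":28},"ayq":10,"ezn":{"m":19,"mfn":23,"y":82},"n":{"d":56,"ds":89,"k":91,"ru":40}},"s":{"che":70,"j":[6,14,31],"ngg":{"kzt":69,"li":79},"x":{"k":79,"pj":63,"xb":22,"yd":78}}}
After op 8 (add /m/a/2 22): {"m":{"a":[23,9,22,19],"cip":{"n":75,"pak":51},"sc":[12,57,25,85,67],"vmt":{"cdb":67,"gk":9,"m":34,"uq":83}},"o":{"lb":{"h":71,"if":1,"mwr":17,"sr":60},"qe":12,"v":{"ql":60},"zy":{"w":67,"zfm":12}},"otf":{"av":{"vmc":96,"x":28},"ayq":10,"ezn":{"m":19,"mfn":23,"y":82},"n":{"d":56,"ds":89,"k":91,"ru":40}},"s":{"che":70,"j":[6,14,31],"ngg":{"kzt":69,"li":79},"x":{"k":79,"pj":63,"xb":22,"yd":78}}}
After op 9 (remove /s/j/0): {"m":{"a":[23,9,22,19],"cip":{"n":75,"pak":51},"sc":[12,57,25,85,67],"vmt":{"cdb":67,"gk":9,"m":34,"uq":83}},"o":{"lb":{"h":71,"if":1,"mwr":17,"sr":60},"qe":12,"v":{"ql":60},"zy":{"w":67,"zfm":12}},"otf":{"av":{"vmc":96,"x":28},"ayq":10,"ezn":{"m":19,"mfn":23,"y":82},"n":{"d":56,"ds":89,"k":91,"ru":40}},"s":{"che":70,"j":[14,31],"ngg":{"kzt":69,"li":79},"x":{"k":79,"pj":63,"xb":22,"yd":78}}}
After op 10 (add /m/cip/tgs 37): {"m":{"a":[23,9,22,19],"cip":{"n":75,"pak":51,"tgs":37},"sc":[12,57,25,85,67],"vmt":{"cdb":67,"gk":9,"m":34,"uq":83}},"o":{"lb":{"h":71,"if":1,"mwr":17,"sr":60},"qe":12,"v":{"ql":60},"zy":{"w":67,"zfm":12}},"otf":{"av":{"vmc":96,"x":28},"ayq":10,"ezn":{"m":19,"mfn":23,"y":82},"n":{"d":56,"ds":89,"k":91,"ru":40}},"s":{"che":70,"j":[14,31],"ngg":{"kzt":69,"li":79},"x":{"k":79,"pj":63,"xb":22,"yd":78}}}
After op 11 (replace /m/vmt/m 95): {"m":{"a":[23,9,22,19],"cip":{"n":75,"pak":51,"tgs":37},"sc":[12,57,25,85,67],"vmt":{"cdb":67,"gk":9,"m":95,"uq":83}},"o":{"lb":{"h":71,"if":1,"mwr":17,"sr":60},"qe":12,"v":{"ql":60},"zy":{"w":67,"zfm":12}},"otf":{"av":{"vmc":96,"x":28},"ayq":10,"ezn":{"m":19,"mfn":23,"y":82},"n":{"d":56,"ds":89,"k":91,"ru":40}},"s":{"che":70,"j":[14,31],"ngg":{"kzt":69,"li":79},"x":{"k":79,"pj":63,"xb":22,"yd":78}}}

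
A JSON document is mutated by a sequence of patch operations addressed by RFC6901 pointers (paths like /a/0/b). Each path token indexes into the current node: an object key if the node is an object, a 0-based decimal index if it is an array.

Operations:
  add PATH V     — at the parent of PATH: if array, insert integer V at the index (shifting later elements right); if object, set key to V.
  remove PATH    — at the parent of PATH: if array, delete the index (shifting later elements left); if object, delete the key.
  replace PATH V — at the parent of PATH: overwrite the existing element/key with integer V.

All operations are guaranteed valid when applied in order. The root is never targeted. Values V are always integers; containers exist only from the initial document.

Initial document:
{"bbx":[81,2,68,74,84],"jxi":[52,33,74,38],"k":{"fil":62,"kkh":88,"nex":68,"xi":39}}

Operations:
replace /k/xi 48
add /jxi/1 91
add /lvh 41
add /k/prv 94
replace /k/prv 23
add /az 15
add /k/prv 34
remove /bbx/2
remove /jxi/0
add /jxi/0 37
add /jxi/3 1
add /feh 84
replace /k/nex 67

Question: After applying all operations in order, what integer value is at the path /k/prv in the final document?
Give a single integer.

After op 1 (replace /k/xi 48): {"bbx":[81,2,68,74,84],"jxi":[52,33,74,38],"k":{"fil":62,"kkh":88,"nex":68,"xi":48}}
After op 2 (add /jxi/1 91): {"bbx":[81,2,68,74,84],"jxi":[52,91,33,74,38],"k":{"fil":62,"kkh":88,"nex":68,"xi":48}}
After op 3 (add /lvh 41): {"bbx":[81,2,68,74,84],"jxi":[52,91,33,74,38],"k":{"fil":62,"kkh":88,"nex":68,"xi":48},"lvh":41}
After op 4 (add /k/prv 94): {"bbx":[81,2,68,74,84],"jxi":[52,91,33,74,38],"k":{"fil":62,"kkh":88,"nex":68,"prv":94,"xi":48},"lvh":41}
After op 5 (replace /k/prv 23): {"bbx":[81,2,68,74,84],"jxi":[52,91,33,74,38],"k":{"fil":62,"kkh":88,"nex":68,"prv":23,"xi":48},"lvh":41}
After op 6 (add /az 15): {"az":15,"bbx":[81,2,68,74,84],"jxi":[52,91,33,74,38],"k":{"fil":62,"kkh":88,"nex":68,"prv":23,"xi":48},"lvh":41}
After op 7 (add /k/prv 34): {"az":15,"bbx":[81,2,68,74,84],"jxi":[52,91,33,74,38],"k":{"fil":62,"kkh":88,"nex":68,"prv":34,"xi":48},"lvh":41}
After op 8 (remove /bbx/2): {"az":15,"bbx":[81,2,74,84],"jxi":[52,91,33,74,38],"k":{"fil":62,"kkh":88,"nex":68,"prv":34,"xi":48},"lvh":41}
After op 9 (remove /jxi/0): {"az":15,"bbx":[81,2,74,84],"jxi":[91,33,74,38],"k":{"fil":62,"kkh":88,"nex":68,"prv":34,"xi":48},"lvh":41}
After op 10 (add /jxi/0 37): {"az":15,"bbx":[81,2,74,84],"jxi":[37,91,33,74,38],"k":{"fil":62,"kkh":88,"nex":68,"prv":34,"xi":48},"lvh":41}
After op 11 (add /jxi/3 1): {"az":15,"bbx":[81,2,74,84],"jxi":[37,91,33,1,74,38],"k":{"fil":62,"kkh":88,"nex":68,"prv":34,"xi":48},"lvh":41}
After op 12 (add /feh 84): {"az":15,"bbx":[81,2,74,84],"feh":84,"jxi":[37,91,33,1,74,38],"k":{"fil":62,"kkh":88,"nex":68,"prv":34,"xi":48},"lvh":41}
After op 13 (replace /k/nex 67): {"az":15,"bbx":[81,2,74,84],"feh":84,"jxi":[37,91,33,1,74,38],"k":{"fil":62,"kkh":88,"nex":67,"prv":34,"xi":48},"lvh":41}
Value at /k/prv: 34

Answer: 34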